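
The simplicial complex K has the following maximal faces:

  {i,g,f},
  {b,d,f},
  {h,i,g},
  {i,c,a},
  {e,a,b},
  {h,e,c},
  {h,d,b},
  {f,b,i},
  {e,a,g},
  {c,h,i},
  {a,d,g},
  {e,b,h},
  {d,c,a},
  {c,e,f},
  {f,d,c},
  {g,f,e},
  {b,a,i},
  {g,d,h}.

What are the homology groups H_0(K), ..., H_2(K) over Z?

K has 9 vertices, 27 edges, 18 triangles.
rank ∂_0 = 0, rank ∂_1 = 8 ⇒ b_0 = 9 − 0 − 8 = 1; all invariant factors of ∂_1 are 1 so no torsion. So H_0 = Z.
rank ∂_1 = 8, rank ∂_2 = 17 ⇒ b_1 = 27 − 8 − 17 = 2; all invariant factors of ∂_2 are 1 so no torsion. So H_1 = Z^2.
rank ∂_2 = 17, rank ∂_3 = 0 ⇒ b_2 = 18 − 17 − 0 = 1. So H_2 = Z.

H_0 = Z,  H_1 = Z^2,  H_2 = Z.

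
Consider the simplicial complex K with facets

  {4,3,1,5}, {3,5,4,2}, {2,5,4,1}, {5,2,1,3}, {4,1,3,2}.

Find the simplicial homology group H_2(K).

K has 5 vertices, 10 edges, 10 triangles, 5 3-simplices.
rank ∂_2 = 6, rank ∂_3 = 4 ⇒ b_2 = 10 − 6 − 4 = 0; all invariant factors of ∂_3 are 1 so no torsion. So H_2 = 0.

H_2 = 0.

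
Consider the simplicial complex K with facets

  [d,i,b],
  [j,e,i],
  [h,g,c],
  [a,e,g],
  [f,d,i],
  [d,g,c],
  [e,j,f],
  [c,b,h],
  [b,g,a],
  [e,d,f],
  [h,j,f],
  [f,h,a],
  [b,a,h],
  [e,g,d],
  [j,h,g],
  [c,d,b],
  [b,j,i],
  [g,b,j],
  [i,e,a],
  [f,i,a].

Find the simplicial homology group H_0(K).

Take the total order a < b < c < d < e < f < g < h < i < j on the vertex set. Then K (dimension 2) consists of the simplices:

  0-simplices (10): a, b, c, d, e, f, g, h, i, j
  1-simplices (30): ab, ae, af, ag, ah, ai, bc, bd, bg, bh, bi, bj, cd, cg, ch, de, df, dg, di, ef, eg, ei, ej, fh, fi, fj, gh, gj, hj, ij
  2-simplices (20): abg, abh, aeg, aei, afh, afi, bcd, bch, bdi, bgj, bij, cdg, cgh, def, deg, dfi, efj, eij, fhj, ghj

so the chain groups are C_0 ≅ Z^10, C_1 ≅ Z^30, C_2 ≅ Z^20.

∂_1: C_1 → C_0 maps an edge to its endpoints' difference, ∂[p,q] = q − p. For instance
  ∂bh = h − b.
The resulting 10×30 matrix has rank 9, and its Smith normal form has invariant factors (1,1,1,1,1,1,1,1,1).

The boundary map ∂_2: C_2 → C_1 maps a triangle to the signed sum of its edges. For instance
  ∂bdi = di − bi + bd,
  ∂afh = fh − ah + af.
This gives a 30×20 integer matrix of rank 20; reducing to Smith normal form yields diagonal entries (1,1,1,1,1,1,1,1,1,1,1,1,1,1,1,1,1,1,1,2).

Now H_k = ker ∂_k / im ∂_{k+1}, so:

  H_0: rank C_0 − rank ∂_1 = 10 − 9 = 1, and the invariant factors of ∂_1 are all 1, so H_0 ≅ Z.

H_0 = Z.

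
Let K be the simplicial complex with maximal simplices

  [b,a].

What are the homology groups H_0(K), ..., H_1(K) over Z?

H_0 = Z,  H_1 = 0.

Order the vertices as a < b. Listing each simplex with vertices in this order, K has dimension 1 with simplices:

  0-simplices (2): a, b
  1-simplices (1): ab

giving chain groups C_0 ≅ Z^2, C_1 ≅ Z^1.

The boundary map ∂_1: C_1 → C_0 sends each edge [p,q] (with p < q) to q − p. For instance
  ∂ab = b − a.
This gives a 2×1 integer matrix of rank 1; reducing to Smith normal form yields diagonal entries (1).

Now H_k = ker ∂_k / im ∂_{k+1}, so:

  H_0: rank C_0 − rank ∂_1 = 2 − 1 = 1, and the invariant factors of ∂_1 are all 1, so H_0 = Z.
  H_1: rank ker ∂_1 − rank ∂_2 = (1 − 1) − 0 = 0, and there is no ∂_2, so H_1 = 0.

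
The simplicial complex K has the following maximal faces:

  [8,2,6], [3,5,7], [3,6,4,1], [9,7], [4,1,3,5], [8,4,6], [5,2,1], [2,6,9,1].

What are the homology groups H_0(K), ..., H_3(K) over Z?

H_0 ≅ Z,  H_1 ≅ Z,  H_2 = 0,  H_3 = 0.

K has 9 vertices, 21 edges, 15 triangles, 3 3-simplices.
rank ∂_0 = 0, rank ∂_1 = 8 ⇒ b_0 = 9 − 0 − 8 = 1; all invariant factors of ∂_1 are 1 so no torsion. So H_0 ≅ Z.
rank ∂_1 = 8, rank ∂_2 = 12 ⇒ b_1 = 21 − 8 − 12 = 1; all invariant factors of ∂_2 are 1 so no torsion. So H_1 ≅ Z.
rank ∂_2 = 12, rank ∂_3 = 3 ⇒ b_2 = 15 − 12 − 3 = 0; all invariant factors of ∂_3 are 1 so no torsion. So H_2 ≅ 0.
rank ∂_3 = 3, rank ∂_4 = 0 ⇒ b_3 = 3 − 3 − 0 = 0. So H_3 ≅ 0.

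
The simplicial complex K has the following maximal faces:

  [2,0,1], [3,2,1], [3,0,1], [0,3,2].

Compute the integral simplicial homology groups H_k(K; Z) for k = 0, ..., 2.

Order the vertices as 0 < 1 < 2 < 3. Listing each simplex with vertices in this order, K has dimension 2 with simplices:

  0-simplices (4): [0], [1], [2], [3]
  1-simplices (6): [0,1], [0,2], [0,3], [1,2], [1,3], [2,3]
  2-simplices (4): [0,1,2], [0,1,3], [0,2,3], [1,2,3]

Hence C_0 ≅ Z^4, C_1 ≅ Z^6, C_2 ≅ Z^4.

∂_1: C_1 → C_0 sends each edge [p,q] (with p < q) to q − p. For instance
  ∂[0,2] = [2] − [0].
As a 4×6 matrix over Z this has rank 3, with invariant factors (1,1,1).

The boundary map ∂_2: C_2 → C_1 sends each 2-simplex [p,q,r] to [q,r] − [p,r] + [p,q]. For instance
  ∂[0,1,3] = [1,3] − [0,3] + [0,1],
  ∂[0,2,3] = [2,3] − [0,3] + [0,2].
The 6×4 boundary matrix has rank 3 and Smith normal form diag(1,1,1).

From H_k ≅ ker(∂_k) / im(∂_{k+1}) we obtain:

  H_0: rank C_0 − rank ∂_1 = 4 − 3 = 1, and the invariant factors of ∂_1 are all 1, so H_0 = Z.
  H_1: rank ker ∂_1 − rank ∂_2 = (6 − 3) − 3 = 0, and the invariant factors of ∂_2 are all 1, so H_1 = 0.
  H_2: rank ker ∂_2 − rank ∂_3 = (4 − 3) − 0 = 1, and there is no ∂_3, so H_2 = Z.

As a check, the Euler characteristic is 4 − 6 + 4 = 2, which agrees with 1 − 0 + 1 = 2.

H_0 = Z,  H_1 = 0,  H_2 = Z.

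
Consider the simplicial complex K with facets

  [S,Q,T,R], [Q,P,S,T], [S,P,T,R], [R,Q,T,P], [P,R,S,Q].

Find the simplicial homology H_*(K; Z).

We work with the vertex ordering P < Q < R < S < T. The simplices of K, each written with vertices in increasing order, are:

  0-simplices (5): P, Q, R, S, T
  1-simplices (10): PQ, PR, PS, PT, QR, QS, QT, RS, RT, ST
  2-simplices (10): PQR, PQS, PQT, PRS, PRT, PST, QRS, QRT, QST, RST
  3-simplices (5): PQRS, PQRT, PQST, PRST, QRST

Hence C_0 ≅ Z^5, C_1 ≅ Z^10, C_2 ≅ Z^10, C_3 ≅ Z^5.

∂_1: C_1 → C_0 maps an edge to its endpoints' difference, ∂[p,q] = q − p. For instance
  ∂QR = R − Q.
As a 5×10 matrix over Z this has rank 4, with invariant factors (1,1,1,1).

The boundary map ∂_2: C_2 → C_1 maps a triangle to the signed sum of its edges. For instance
  ∂PQT = QT − PT + PQ,
  ∂PQS = QS − PS + PQ.
The 10×10 boundary matrix has rank 6 and Smith normal form diag(1,1,1,1,1,1).

Boundary ∂_3: C_3 → C_2 sends each 3-simplex σ to the alternating sum Σ_i (−1)^i (σ with its i-th vertex removed). For instance
  ∂PQRS = QRS − PRS + PQS − PQR,
  ∂PRST = RST − PST + PRT − PRS.
This gives a 10×5 integer matrix of rank 4; reducing to Smith normal form yields diagonal entries (1,1,1,1).

Reading off H_k = ker ∂_k / im ∂_{k+1}:

  H_0: rank C_0 − rank ∂_1 = 5 − 4 = 1, and the invariant factors of ∂_1 are all 1, so H_0 ≅ Z.
  H_1: rank ker ∂_1 − rank ∂_2 = (10 − 4) − 6 = 0, and the invariant factors of ∂_2 are all 1, so H_1 ≅ 0.
  H_2: rank ker ∂_2 − rank ∂_3 = (10 − 6) − 4 = 0, and the invariant factors of ∂_3 are all 1, so H_2 ≅ 0.
  H_3: rank ker ∂_3 − rank ∂_4 = (5 − 4) − 0 = 1, and there is no ∂_4, so H_3 ≅ Z.

As a check, the Euler characteristic is 5 − 10 + 10 − 5 = 0, which agrees with 1 − 0 + 0 − 1 = 0.

H_0 = Z,  H_1 = 0,  H_2 = 0,  H_3 = Z.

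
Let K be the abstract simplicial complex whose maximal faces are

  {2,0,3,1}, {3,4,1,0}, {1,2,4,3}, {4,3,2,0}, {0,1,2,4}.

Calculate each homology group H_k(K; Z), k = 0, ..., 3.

H_0 ≅ Z,  H_1 = 0,  H_2 = 0,  H_3 ≅ Z.

We work with the vertex ordering 0 < 1 < 2 < 3 < 4. The simplices of K, each written with vertices in increasing order, are:

  0-simplices (5): [0], [1], [2], [3], [4]
  1-simplices (10): [0,1], [0,2], [0,3], [0,4], [1,2], [1,3], [1,4], [2,3], [2,4], [3,4]
  2-simplices (10): [0,1,2], [0,1,3], [0,1,4], [0,2,3], [0,2,4], [0,3,4], [1,2,3], [1,2,4], [1,3,4], [2,3,4]
  3-simplices (5): [0,1,2,3], [0,1,2,4], [0,1,3,4], [0,2,3,4], [1,2,3,4]

so the chain groups are C_0 ≅ Z^5, C_1 ≅ Z^10, C_2 ≅ Z^10, C_3 ≅ Z^5.

The boundary map ∂_1: C_1 → C_0 sends each edge [p,q] (with p < q) to q − p.
The 5×10 boundary matrix has rank 4 and Smith normal form diag(1,1,1,1).

The boundary map ∂_2: C_2 → C_1 sends each 2-simplex [p,q,r] to [q,r] − [p,r] + [p,q]. For instance
  ∂[0,2,3] = [2,3] − [0,3] + [0,2],
  ∂[0,1,2] = [1,2] − [0,2] + [0,1].
This gives a 10×10 integer matrix of rank 6; reducing to Smith normal form yields diagonal entries (1,1,1,1,1,1).

Boundary ∂_3: C_3 → C_2 sends each 3-simplex σ to the alternating sum Σ_i (−1)^i (σ with its i-th vertex removed). For instance
  ∂[1,2,3,4] = [2,3,4] − [1,3,4] + [1,2,4] − [1,2,3],
  ∂[0,1,2,4] = [1,2,4] − [0,2,4] + [0,1,4] − [0,1,2].
As a 10×5 matrix over Z this has rank 4, with invariant factors (1,1,1,1).

Reading off H_k = ker ∂_k / im ∂_{k+1}:

  H_0: rank C_0 − rank ∂_1 = 5 − 4 = 1, and the invariant factors of ∂_1 are all 1, so H_0 = Z.
  H_1: rank ker ∂_1 − rank ∂_2 = (10 − 4) − 6 = 0, and the invariant factors of ∂_2 are all 1, so H_1 = 0.
  H_2: rank ker ∂_2 − rank ∂_3 = (10 − 6) − 4 = 0, and the invariant factors of ∂_3 are all 1, so H_2 = 0.
  H_3: rank ker ∂_3 − rank ∂_4 = (5 − 4) − 0 = 1, and there is no ∂_4, so H_3 = Z.

As a check, the Euler characteristic is 5 − 10 + 10 − 5 = 0, which agrees with 1 − 0 + 0 − 1 = 0.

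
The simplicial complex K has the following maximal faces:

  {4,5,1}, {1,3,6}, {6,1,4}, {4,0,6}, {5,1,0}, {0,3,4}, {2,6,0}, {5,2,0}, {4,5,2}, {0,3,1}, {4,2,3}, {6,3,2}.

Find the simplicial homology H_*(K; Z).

K has 7 vertices, 18 edges, 12 triangles.
rank ∂_0 = 0, rank ∂_1 = 6 ⇒ b_0 = 7 − 0 − 6 = 1; all invariant factors of ∂_1 are 1 so no torsion. So H_0 = Z.
rank ∂_1 = 6, rank ∂_2 = 12 ⇒ b_1 = 18 − 6 − 12 = 0; ∂_2 has invariant factor(s) [2] giving torsion. So H_1 = Z/2.
rank ∂_2 = 12, rank ∂_3 = 0 ⇒ b_2 = 12 − 12 − 0 = 0. So H_2 = 0.

H_0 = Z,  H_1 = Z/2,  H_2 = 0.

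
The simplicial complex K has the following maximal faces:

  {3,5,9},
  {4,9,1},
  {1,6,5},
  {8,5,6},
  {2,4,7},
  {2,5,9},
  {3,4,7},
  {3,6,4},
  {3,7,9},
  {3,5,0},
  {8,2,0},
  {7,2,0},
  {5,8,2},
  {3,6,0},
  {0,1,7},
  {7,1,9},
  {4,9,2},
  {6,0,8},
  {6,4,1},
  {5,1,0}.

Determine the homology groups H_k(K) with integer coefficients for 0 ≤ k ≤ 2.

H_0 ≅ Z,  H_1 ≅ Z ⊕ Z/2,  H_2 = 0.

Order the vertices as 0 < 1 < 2 < 3 < 4 < 5 < 6 < 7 < 8 < 9. Listing each simplex with vertices in this order, K has dimension 2 with simplices:

  0-simplices (10): [0], [1], [2], [3], [4], [5], [6], [7], [8], [9]
  1-simplices (30): (30 of them)
  2-simplices (20): (20 of them)

giving chain groups C_0 ≅ Z^10, C_1 ≅ Z^30, C_2 ≅ Z^20.

The boundary map ∂_1: C_1 → C_0 maps an edge to its endpoints' difference, ∂[p,q] = q − p. For instance
  ∂[1,7] = [7] − [1].
The resulting 10×30 matrix has rank 9, and its Smith normal form has invariant factors (1,1,1,1,1,1,1,1,1).

Boundary ∂_2: C_2 → C_1 maps a triangle to the signed sum of its edges. For instance
  ∂[1,4,6] = [4,6] − [1,6] + [1,4],
  ∂[0,6,8] = [6,8] − [0,8] + [0,6].
As a 30×20 matrix over Z this has rank 20, with invariant factors (1,1,1,1,1,1,1,1,1,1,1,1,1,1,1,1,1,1,1,2).

From H_k ≅ ker(∂_k) / im(∂_{k+1}) we obtain:

  H_0: rank C_0 − rank ∂_1 = 10 − 9 = 1, and the invariant factors of ∂_1 are all 1, so H_0 = Z.
  H_1: rank ker ∂_1 − rank ∂_2 = (30 − 9) − 20 = 1, and ∂_2 has invariant factor 2 > 1, so H_1 = Z ⊕ Z/2.
  H_2: rank ker ∂_2 − rank ∂_3 = (20 − 20) − 0 = 0, and there is no ∂_3, so H_2 = 0.

As a check, the Euler characteristic is 10 − 30 + 20 = 0, which agrees with 1 − 1 + 0 = 0.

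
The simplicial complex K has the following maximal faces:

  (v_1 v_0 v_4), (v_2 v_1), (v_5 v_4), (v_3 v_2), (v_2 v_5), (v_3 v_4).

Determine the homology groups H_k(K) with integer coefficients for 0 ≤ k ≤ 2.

Order the vertices as v_0 < v_1 < v_2 < v_3 < v_4 < v_5. Listing each simplex with vertices in this order, K has dimension 2 with simplices:

  0-simplices (6): [v_0], [v_1], [v_2], [v_3], [v_4], [v_5]
  1-simplices (8): [v_0,v_1], [v_0,v_4], [v_1,v_2], [v_1,v_4], [v_2,v_3], [v_2,v_5], [v_3,v_4], [v_4,v_5]
  2-simplices (1): [v_0,v_1,v_4]

so the chain groups are C_0 ≅ Z^6, C_1 ≅ Z^8, C_2 ≅ Z^1.

The boundary map ∂_1: C_1 → C_0 sends each edge [p,q] (with p < q) to q − p. For instance
  ∂[v_2,v_3] = [v_3] − [v_2].
As a 6×8 matrix over Z this has rank 5, with invariant factors (1,1,1,1,1).

∂_2: C_2 → C_1 acts by ∂[p,q,r] = [q,r] − [p,r] + [p,q]. For instance
  ∂[v_0,v_1,v_4] = [v_1,v_4] − [v_0,v_4] + [v_0,v_1].
The 8×1 boundary matrix has rank 1 and Smith normal form diag(1).

Reading off H_k = ker ∂_k / im ∂_{k+1}:

  H_0: rank C_0 − rank ∂_1 = 6 − 5 = 1, and the invariant factors of ∂_1 are all 1, so H_0 = Z.
  H_1: rank ker ∂_1 − rank ∂_2 = (8 − 5) − 1 = 2, and the invariant factors of ∂_2 are all 1, so H_1 = Z^2.
  H_2: rank ker ∂_2 − rank ∂_3 = (1 − 1) − 0 = 0, and there is no ∂_3, so H_2 = 0.

H_0 ≅ Z,  H_1 ≅ Z^2,  H_2 = 0.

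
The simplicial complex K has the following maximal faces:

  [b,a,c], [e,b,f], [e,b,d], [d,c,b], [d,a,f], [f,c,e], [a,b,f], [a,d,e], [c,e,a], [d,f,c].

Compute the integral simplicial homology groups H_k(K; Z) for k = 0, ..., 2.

H_0 = Z,  H_1 = Z/2,  H_2 = 0.

We work with the vertex ordering a < b < c < d < e < f. The simplices of K, each written with vertices in increasing order, are:

  0-simplices (6): a, b, c, d, e, f
  1-simplices (15): ab, ac, ad, ae, af, bc, bd, be, bf, cd, ce, cf, de, df, ef
  2-simplices (10): abc, abf, ace, ade, adf, bcd, bde, bef, cdf, cef

Hence C_0 ≅ Z^6, C_1 ≅ Z^15, C_2 ≅ Z^10.

The boundary map ∂_1: C_1 → C_0 sends each edge [p,q] (with p < q) to q − p. For instance
  ∂ef = f − e.
This gives a 6×15 integer matrix of rank 5; reducing to Smith normal form yields diagonal entries (1,1,1,1,1).

Boundary ∂_2: C_2 → C_1 acts by ∂[p,q,r] = [q,r] − [p,r] + [p,q]. For instance
  ∂abf = bf − af + ab,
  ∂bef = ef − bf + be.
The resulting 15×10 matrix has rank 10, and its Smith normal form has invariant factors (1,1,1,1,1,1,1,1,1,2).

Computing H_k = (kernel of ∂_k) / (image of ∂_{k+1}):

  H_0: rank C_0 − rank ∂_1 = 6 − 5 = 1, and the invariant factors of ∂_1 are all 1, so H_0 ≅ Z.
  H_1: rank ker ∂_1 − rank ∂_2 = (15 − 5) − 10 = 0, and ∂_2 has invariant factor 2 > 1, so H_1 ≅ Z/2.
  H_2: rank ker ∂_2 − rank ∂_3 = (10 − 10) − 0 = 0, and there is no ∂_3, so H_2 ≅ 0.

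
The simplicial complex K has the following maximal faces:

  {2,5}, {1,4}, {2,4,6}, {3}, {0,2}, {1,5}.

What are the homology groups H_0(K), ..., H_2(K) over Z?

H_0 = Z^2,  H_1 = Z,  H_2 = 0.

Order the vertices as 0 < 1 < 2 < 3 < 4 < 5 < 6. Listing each simplex with vertices in this order, K has dimension 2 with simplices:

  0-simplices (7): [0], [1], [2], [3], [4], [5], [6]
  1-simplices (7): [0,2], [1,4], [1,5], [2,4], [2,5], [2,6], [4,6]
  2-simplices (1): [2,4,6]

Hence C_0 ≅ Z^7, C_1 ≅ Z^7, C_2 ≅ Z^1.

The boundary map ∂_1: C_1 → C_0 is given by ∂[p,q] = [q] − [p].
The resulting 7×7 matrix has rank 5, and its Smith normal form has invariant factors (1,1,1,1,1).

∂_2: C_2 → C_1 acts by ∂[p,q,r] = [q,r] − [p,r] + [p,q]. For instance
  ∂[2,4,6] = [4,6] − [2,6] + [2,4].
The resulting 7×1 matrix has rank 1, and its Smith normal form has invariant factors (1).

From H_k ≅ ker(∂_k) / im(∂_{k+1}) we obtain:

  H_0: rank C_0 − rank ∂_1 = 7 − 5 = 2, and the invariant factors of ∂_1 are all 1, so H_0 = Z^2.
  H_1: rank ker ∂_1 − rank ∂_2 = (7 − 5) − 1 = 1, and the invariant factors of ∂_2 are all 1, so H_1 = Z.
  H_2: rank ker ∂_2 − rank ∂_3 = (1 − 1) − 0 = 0, and there is no ∂_3, so H_2 = 0.

As a check, the Euler characteristic is 7 − 7 + 1 = 1, which agrees with 2 − 1 + 0 = 1.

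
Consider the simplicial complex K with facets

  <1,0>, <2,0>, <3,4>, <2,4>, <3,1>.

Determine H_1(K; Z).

H_1 = Z.

Take the total order 0 < 1 < 2 < 3 < 4 on the vertex set. Then K (dimension 1) consists of the simplices:

  0-simplices (5): [0], [1], [2], [3], [4]
  1-simplices (5): [0,1], [0,2], [1,3], [2,4], [3,4]

giving chain groups C_0 ≅ Z^5, C_1 ≅ Z^5.

The boundary map ∂_1: C_1 → C_0 maps an edge to its endpoints' difference, ∂[p,q] = q − p. For instance
  ∂[3,4] = [4] − [3].
The 5×5 boundary matrix has rank 4 and Smith normal form diag(1,1,1,1).

Now H_k = ker ∂_k / im ∂_{k+1}, so:

  H_1: rank ker ∂_1 − rank ∂_2 = (5 − 4) − 0 = 1, and there is no ∂_2, so H_1 ≅ Z.

(K is a triangulation of the circle S^1.)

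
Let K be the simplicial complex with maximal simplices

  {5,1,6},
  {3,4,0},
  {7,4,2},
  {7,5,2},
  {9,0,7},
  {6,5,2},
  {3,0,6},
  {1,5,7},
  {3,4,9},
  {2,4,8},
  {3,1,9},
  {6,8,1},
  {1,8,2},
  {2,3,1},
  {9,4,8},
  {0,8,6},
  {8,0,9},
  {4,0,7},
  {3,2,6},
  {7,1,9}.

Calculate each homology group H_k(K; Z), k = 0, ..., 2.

H_0 ≅ Z,  H_1 ≅ Z ⊕ Z/2Z,  H_2 = 0.

Order the vertices as 0 < 1 < 2 < 3 < 4 < 5 < 6 < 7 < 8 < 9. Listing each simplex with vertices in this order, K has dimension 2 with simplices:

  0-simplices (10): [0], [1], [2], [3], [4], [5], [6], [7], [8], [9]
  1-simplices (30): (30 of them)
  2-simplices (20): (20 of them)

giving chain groups C_0 ≅ Z^10, C_1 ≅ Z^30, C_2 ≅ Z^20.

∂_1: C_1 → C_0 maps an edge to its endpoints' difference, ∂[p,q] = q − p. For instance
  ∂[3,4] = [4] − [3].
As a 10×30 matrix over Z this has rank 9, with invariant factors (1,1,1,1,1,1,1,1,1).

∂_2: C_2 → C_1 sends each 2-simplex [p,q,r] to [q,r] − [p,r] + [p,q]. For instance
  ∂[2,5,7] = [5,7] − [2,7] + [2,5],
  ∂[2,4,8] = [4,8] − [2,8] + [2,4].
The 30×20 boundary matrix has rank 20 and Smith normal form diag(1,1,1,1,1,1,1,1,1,1,1,1,1,1,1,1,1,1,1,2).

Reading off H_k = ker ∂_k / im ∂_{k+1}:

  H_0: rank C_0 − rank ∂_1 = 10 − 9 = 1, and the invariant factors of ∂_1 are all 1, so H_0 ≅ Z.
  H_1: rank ker ∂_1 − rank ∂_2 = (30 − 9) − 20 = 1, and ∂_2 has invariant factor 2 > 1, so H_1 ≅ Z ⊕ Z/2Z.
  H_2: rank ker ∂_2 − rank ∂_3 = (20 − 20) − 0 = 0, and there is no ∂_3, so H_2 ≅ 0.

As a check, the Euler characteristic is 10 − 30 + 20 = 0, which agrees with 1 − 1 + 0 = 0.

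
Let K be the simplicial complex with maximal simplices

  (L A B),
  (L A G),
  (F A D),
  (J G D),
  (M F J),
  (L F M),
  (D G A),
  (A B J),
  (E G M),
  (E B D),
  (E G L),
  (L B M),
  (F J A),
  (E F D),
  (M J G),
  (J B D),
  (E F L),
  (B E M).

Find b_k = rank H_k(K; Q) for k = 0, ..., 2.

b_0 = 1, b_1 = 1, b_2 = 0.

We work with the vertex ordering A < B < D < E < F < G < J < L < M. The simplices of K, each written with vertices in increasing order, are:

  0-simplices (9): A, B, D, E, F, G, J, L, M
  1-simplices (27): AB, AD, AF, AG, AJ, AL, BD, BE, BJ, BL, BM, DE, DF, DG, DJ, EF, EG, EL, EM, FJ, FL, FM, GJ, GL, GM, JM, LM
  2-simplices (18): ABJ, ABL, ADF, ADG, AFJ, AGL, BDE, BDJ, BEM, BLM, DEF, DGJ, EFL, EGL, EGM, FJM, FLM, GJM

Hence C_0 ≅ Z^9, C_1 ≅ Z^27, C_2 ≅ Z^18.

The boundary map ∂_1: C_1 → C_0 is given by ∂[p,q] = [q] − [p]. For instance
  ∂AJ = J − A.
The 9×27 boundary matrix has rank 8 and Smith normal form diag(1,1,1,1,1,1,1,1).

The boundary map ∂_2: C_2 → C_1 sends each 2-simplex [p,q,r] to [q,r] − [p,r] + [p,q]. For instance
  ∂DEF = EF − DF + DE,
  ∂EGL = GL − EL + EG.
The resulting 27×18 matrix has rank 18, and its Smith normal form has invariant factors (1,1,1,1,1,1,1,1,1,1,1,1,1,1,1,1,1,2).

Computing H_k = (kernel of ∂_k) / (image of ∂_{k+1}):

  H_0: rank C_0 − rank ∂_1 = 9 − 8 = 1, and the invariant factors of ∂_1 are all 1, so H_0 = Z.
  H_1: rank ker ∂_1 − rank ∂_2 = (27 − 8) − 18 = 1, and ∂_2 has invariant factor 2 > 1, so H_1 = Z ⊕ Z/2Z.
  H_2: rank ker ∂_2 − rank ∂_3 = (18 − 18) − 0 = 0, and there is no ∂_3, so H_2 = 0.

(K is a triangulation of the Klein bottle.)

Hence the Betti numbers are b_0 = 1, b_1 = 1, b_2 = 0.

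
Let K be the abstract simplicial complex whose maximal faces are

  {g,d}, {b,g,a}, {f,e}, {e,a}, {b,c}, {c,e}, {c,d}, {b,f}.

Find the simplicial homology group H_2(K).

H_2 ≅ 0.

Order the vertices as a < b < c < d < e < f < g. Listing each simplex with vertices in this order, K has dimension 2 with simplices:

  0-simplices (7): a, b, c, d, e, f, g
  1-simplices (10): ab, ae, ag, bc, bf, bg, cd, ce, dg, ef
  2-simplices (1): abg

Hence C_0 ≅ Z^7, C_1 ≅ Z^10, C_2 ≅ Z^1.

Boundary ∂_1: C_1 → C_0 maps an edge to its endpoints' difference, ∂[p,q] = q − p. For instance
  ∂ae = e − a.
The resulting 7×10 matrix has rank 6, and its Smith normal form has invariant factors (1,1,1,1,1,1).

The boundary map ∂_2: C_2 → C_1 sends each 2-simplex [p,q,r] to [q,r] − [p,r] + [p,q]. For instance
  ∂abg = bg − ag + ab.
The resulting 10×1 matrix has rank 1, and its Smith normal form has invariant factors (1).

From H_k ≅ ker(∂_k) / im(∂_{k+1}) we obtain:

  H_2: rank ker ∂_2 − rank ∂_3 = (1 − 1) − 0 = 0, and there is no ∂_3, so H_2 = 0.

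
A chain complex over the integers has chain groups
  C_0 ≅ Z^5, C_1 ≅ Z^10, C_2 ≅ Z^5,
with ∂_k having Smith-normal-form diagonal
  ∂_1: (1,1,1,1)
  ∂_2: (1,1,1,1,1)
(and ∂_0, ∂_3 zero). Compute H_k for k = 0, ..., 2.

H_0: b_0 = 5 − 0 − 4 = 1; torsion from ∂_1 factors > 1: none. So H_0 ≅ Z.
H_1: b_1 = 10 − 4 − 5 = 1; torsion from ∂_2 factors > 1: none. So H_1 ≅ Z.
H_2: b_2 = 5 − 5 − 0 = 0; torsion from ∂_3 factors > 1: none. So H_2 ≅ 0.

H_0 ≅ Z,  H_1 ≅ Z,  H_2 = 0.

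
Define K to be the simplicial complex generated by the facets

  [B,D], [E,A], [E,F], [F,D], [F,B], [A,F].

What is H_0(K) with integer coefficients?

H_0 ≅ Z.

K has 5 vertices, 6 edges.
rank ∂_0 = 0, rank ∂_1 = 4 ⇒ b_0 = 5 − 0 − 4 = 1; all invariant factors of ∂_1 are 1 so no torsion. So H_0 = Z.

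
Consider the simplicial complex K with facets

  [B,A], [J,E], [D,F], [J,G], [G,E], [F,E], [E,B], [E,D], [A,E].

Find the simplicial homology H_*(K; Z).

H_0 = Z,  H_1 = Z^3.

We work with the vertex ordering A < B < D < E < F < G < J. The simplices of K, each written with vertices in increasing order, are:

  0-simplices (7): A, B, D, E, F, G, J
  1-simplices (9): AB, AE, BE, DE, DF, EF, EG, EJ, GJ

so the chain groups are C_0 ≅ Z^7, C_1 ≅ Z^9.

∂_1: C_1 → C_0 is given by ∂[p,q] = [q] − [p].
This gives a 7×9 integer matrix of rank 6; reducing to Smith normal form yields diagonal entries (1,1,1,1,1,1).

From H_k ≅ ker(∂_k) / im(∂_{k+1}) we obtain:

  H_0: rank C_0 − rank ∂_1 = 7 − 6 = 1, and the invariant factors of ∂_1 are all 1, so H_0 = Z.
  H_1: rank ker ∂_1 − rank ∂_2 = (9 − 6) − 0 = 3, and there is no ∂_2, so H_1 = Z^3.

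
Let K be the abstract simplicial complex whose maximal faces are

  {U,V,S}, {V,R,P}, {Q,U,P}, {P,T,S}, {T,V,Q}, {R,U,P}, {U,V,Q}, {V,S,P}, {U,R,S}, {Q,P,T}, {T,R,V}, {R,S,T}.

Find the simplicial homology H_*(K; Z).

H_0 ≅ Z,  H_1 ≅ Z/2,  H_2 = 0.

Order the vertices as P < Q < R < S < T < U < V. Listing each simplex with vertices in this order, K has dimension 2 with simplices:

  0-simplices (7): P, Q, R, S, T, U, V
  1-simplices (18): PQ, PR, PS, PT, PU, PV, QT, QU, QV, RS, RT, RU, RV, ST, SU, SV, TV, UV
  2-simplices (12): PQT, PQU, PRU, PRV, PST, PSV, QTV, QUV, RST, RSU, RTV, SUV

so the chain groups are C_0 ≅ Z^7, C_1 ≅ Z^18, C_2 ≅ Z^12.

Boundary ∂_1: C_1 → C_0 sends each edge [p,q] (with p < q) to q − p. For instance
  ∂PU = U − P.
The 7×18 boundary matrix has rank 6 and Smith normal form diag(1,1,1,1,1,1).

∂_2: C_2 → C_1 maps a triangle to the signed sum of its edges. For instance
  ∂PRV = RV − PV + PR,
  ∂SUV = UV − SV + SU.
As a 18×12 matrix over Z this has rank 12, with invariant factors (1,1,1,1,1,1,1,1,1,1,1,2).

Reading off H_k = ker ∂_k / im ∂_{k+1}:

  H_0: rank C_0 − rank ∂_1 = 7 − 6 = 1, and the invariant factors of ∂_1 are all 1, so H_0 ≅ Z.
  H_1: rank ker ∂_1 − rank ∂_2 = (18 − 6) − 12 = 0, and ∂_2 has invariant factor 2 > 1, so H_1 ≅ Z/2.
  H_2: rank ker ∂_2 − rank ∂_3 = (12 − 12) − 0 = 0, and there is no ∂_3, so H_2 ≅ 0.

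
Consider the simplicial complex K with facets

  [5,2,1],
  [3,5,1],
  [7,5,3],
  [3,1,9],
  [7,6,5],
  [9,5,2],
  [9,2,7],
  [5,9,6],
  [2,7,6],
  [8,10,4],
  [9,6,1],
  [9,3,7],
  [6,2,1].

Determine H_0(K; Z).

K has 10 vertices, 21 edges, 13 triangles.
rank ∂_0 = 0, rank ∂_1 = 8 ⇒ b_0 = 10 − 0 − 8 = 2; all invariant factors of ∂_1 are 1 so no torsion. So H_0 ≅ Z^2.

H_0 ≅ Z^2.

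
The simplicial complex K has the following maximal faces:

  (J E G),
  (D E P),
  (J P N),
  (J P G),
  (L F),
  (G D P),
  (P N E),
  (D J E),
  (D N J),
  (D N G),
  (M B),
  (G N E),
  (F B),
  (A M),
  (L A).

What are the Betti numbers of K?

Fix the vertex order A < B < D < E < F < G < J < L < M < N < P and write every simplex with vertices in increasing order. Then dim K = 2 and the simplices of K are:

  0-simplices (11): A, B, D, E, F, G, J, L, M, N, P
  1-simplices (20): AL, AM, BF, BM, DE, DG, DJ, DN, DP, EG, EJ, EN, EP, FL, GJ, GN, GP, JN, JP, NP
  2-simplices (10): DEJ, DEP, DGN, DGP, DJN, EGJ, EGN, ENP, GJP, JNP

so the chain groups are C_0 ≅ Z^11, C_1 ≅ Z^20, C_2 ≅ Z^10.

Boundary ∂_1: C_1 → C_0 is given by ∂[p,q] = [q] − [p].
As a 11×20 matrix over Z this has rank 9, with invariant factors (1,1,1,1,1,1,1,1,1).

∂_2: C_2 → C_1 maps a triangle to the signed sum of its edges. For instance
  ∂DGN = GN − DN + DG,
  ∂EGJ = GJ − EJ + EG.
The 20×10 boundary matrix has rank 10 and Smith normal form diag(1,1,1,1,1,1,1,1,1,2).

Computing H_k = (kernel of ∂_k) / (image of ∂_{k+1}):

  H_0: rank C_0 − rank ∂_1 = 11 − 9 = 2, and the invariant factors of ∂_1 are all 1, so H_0 ≅ Z^2.
  H_1: rank ker ∂_1 − rank ∂_2 = (20 − 9) − 10 = 1, and ∂_2 has invariant factor 2 > 1, so H_1 ≅ Z ⊕ Z/2.
  H_2: rank ker ∂_2 − rank ∂_3 = (10 − 10) − 0 = 0, and there is no ∂_3, so H_2 ≅ 0.

Hence the Betti numbers are b_0 = 2, b_1 = 1, b_2 = 0.

b_0 = 2, b_1 = 1, b_2 = 0.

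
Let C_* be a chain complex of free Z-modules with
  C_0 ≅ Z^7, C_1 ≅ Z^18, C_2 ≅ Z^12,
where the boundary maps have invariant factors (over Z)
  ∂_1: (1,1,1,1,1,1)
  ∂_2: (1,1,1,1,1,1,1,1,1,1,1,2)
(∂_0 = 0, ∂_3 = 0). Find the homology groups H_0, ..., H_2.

H_0: b_0 = 7 − 0 − 6 = 1; torsion from ∂_1 factors > 1: none. So H_0 ≅ Z.
H_1: b_1 = 18 − 6 − 12 = 0; torsion from ∂_2 factors > 1: [2]. So H_1 ≅ Z/2.
H_2: b_2 = 12 − 12 − 0 = 0; torsion from ∂_3 factors > 1: none. So H_2 ≅ 0.

H_0 ≅ Z,  H_1 ≅ Z/2,  H_2 = 0.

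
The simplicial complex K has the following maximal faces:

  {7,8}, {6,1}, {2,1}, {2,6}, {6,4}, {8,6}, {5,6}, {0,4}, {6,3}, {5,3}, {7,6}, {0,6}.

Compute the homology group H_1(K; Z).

H_1 ≅ Z^4.

Fix the vertex order 0 < 1 < 2 < 3 < 4 < 5 < 6 < 7 < 8 and write every simplex with vertices in increasing order. Then dim K = 1 and the simplices of K are:

  0-simplices (9): [0], [1], [2], [3], [4], [5], [6], [7], [8]
  1-simplices (12): [0,4], [0,6], [1,2], [1,6], [2,6], [3,5], [3,6], [4,6], [5,6], [6,7], [6,8], [7,8]

giving chain groups C_0 ≅ Z^9, C_1 ≅ Z^12.

The boundary map ∂_1: C_1 → C_0 maps an edge to its endpoints' difference, ∂[p,q] = q − p.
The resulting 9×12 matrix has rank 8, and its Smith normal form has invariant factors (1,1,1,1,1,1,1,1).

From H_k ≅ ker(∂_k) / im(∂_{k+1}) we obtain:

  H_1: rank ker ∂_1 − rank ∂_2 = (12 − 8) − 0 = 4, and there is no ∂_2, so H_1 ≅ Z^4.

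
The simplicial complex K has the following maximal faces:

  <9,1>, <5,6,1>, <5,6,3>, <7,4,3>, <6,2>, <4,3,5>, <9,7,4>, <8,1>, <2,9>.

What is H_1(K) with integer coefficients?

H_1 = Z^2.

K has 9 vertices, 15 edges, 5 triangles.
rank ∂_1 = 8, rank ∂_2 = 5 ⇒ b_1 = 15 − 8 − 5 = 2; all invariant factors of ∂_2 are 1 so no torsion. So H_1 ≅ Z^2.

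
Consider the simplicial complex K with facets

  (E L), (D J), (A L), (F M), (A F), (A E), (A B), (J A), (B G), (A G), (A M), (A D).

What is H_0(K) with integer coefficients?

Order the vertices as A < B < D < E < F < G < J < L < M. Listing each simplex with vertices in this order, K has dimension 1 with simplices:

  0-simplices (9): A, B, D, E, F, G, J, L, M
  1-simplices (12): AB, AD, AE, AF, AG, AJ, AL, AM, BG, DJ, EL, FM

giving chain groups C_0 ≅ Z^9, C_1 ≅ Z^12.

The boundary map ∂_1: C_1 → C_0 is given by ∂[p,q] = [q] − [p]. For instance
  ∂FM = M − F.
The 9×12 boundary matrix has rank 8 and Smith normal form diag(1,1,1,1,1,1,1,1).

Computing H_k = (kernel of ∂_k) / (image of ∂_{k+1}):

  H_0: rank C_0 − rank ∂_1 = 9 − 8 = 1, and the invariant factors of ∂_1 are all 1, so H_0 ≅ Z.

H_0 ≅ Z.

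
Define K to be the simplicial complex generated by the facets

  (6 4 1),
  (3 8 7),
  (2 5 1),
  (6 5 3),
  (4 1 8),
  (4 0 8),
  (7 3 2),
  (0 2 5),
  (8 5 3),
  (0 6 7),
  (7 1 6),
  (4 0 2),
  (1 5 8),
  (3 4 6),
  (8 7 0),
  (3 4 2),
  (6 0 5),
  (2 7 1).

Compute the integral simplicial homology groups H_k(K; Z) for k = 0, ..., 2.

H_0 = Z,  H_1 = Z^2,  H_2 = Z.

Fix the vertex order 0 < 1 < 2 < 3 < 4 < 5 < 6 < 7 < 8 and write every simplex with vertices in increasing order. Then dim K = 2 and the simplices of K are:

  0-simplices (9): [0], [1], [2], [3], [4], [5], [6], [7], [8]
  1-simplices (27): (27 of them)
  2-simplices (18): [0,2,4], [0,2,5], [0,4,8], [0,5,6], [0,6,7], [0,7,8], [1,2,5], [1,2,7], [1,4,6], [1,4,8], [1,5,8], [1,6,7], [2,3,4], [2,3,7], [3,4,6], [3,5,6], [3,5,8], [3,7,8]

Hence C_0 ≅ Z^9, C_1 ≅ Z^27, C_2 ≅ Z^18.

The boundary map ∂_1: C_1 → C_0 maps an edge to its endpoints' difference, ∂[p,q] = q − p.
The 9×27 boundary matrix has rank 8 and Smith normal form diag(1,1,1,1,1,1,1,1).

The boundary map ∂_2: C_2 → C_1 maps a triangle to the signed sum of its edges. For instance
  ∂[0,6,7] = [6,7] − [0,7] + [0,6],
  ∂[1,2,5] = [2,5] − [1,5] + [1,2].
This gives a 27×18 integer matrix of rank 17; reducing to Smith normal form yields diagonal entries (1,1,1,1,1,1,1,1,1,1,1,1,1,1,1,1,1).

Now H_k = ker ∂_k / im ∂_{k+1}, so:

  H_0: rank C_0 − rank ∂_1 = 9 − 8 = 1, and the invariant factors of ∂_1 are all 1, so H_0 = Z.
  H_1: rank ker ∂_1 − rank ∂_2 = (27 − 8) − 17 = 2, and the invariant factors of ∂_2 are all 1, so H_1 = Z^2.
  H_2: rank ker ∂_2 − rank ∂_3 = (18 − 17) − 0 = 1, and there is no ∂_3, so H_2 = Z.

As a check, the Euler characteristic is 9 − 27 + 18 = 0, which agrees with 1 − 2 + 1 = 0.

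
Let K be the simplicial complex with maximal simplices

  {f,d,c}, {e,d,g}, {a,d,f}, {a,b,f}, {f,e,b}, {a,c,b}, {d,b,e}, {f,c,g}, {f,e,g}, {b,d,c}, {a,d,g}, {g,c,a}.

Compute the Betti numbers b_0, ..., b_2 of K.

b_0 = 1, b_1 = 0, b_2 = 0.

Order the vertices as a < b < c < d < e < f < g. Listing each simplex with vertices in this order, K has dimension 2 with simplices:

  0-simplices (7): a, b, c, d, e, f, g
  1-simplices (18): ab, ac, ad, af, ag, bc, bd, be, bf, cd, cf, cg, de, df, dg, ef, eg, fg
  2-simplices (12): abc, abf, acg, adf, adg, bcd, bde, bef, cdf, cfg, deg, efg

giving chain groups C_0 ≅ Z^7, C_1 ≅ Z^18, C_2 ≅ Z^12.

Boundary ∂_1: C_1 → C_0 is given by ∂[p,q] = [q] − [p]. For instance
  ∂dg = g − d.
The resulting 7×18 matrix has rank 6, and its Smith normal form has invariant factors (1,1,1,1,1,1).

Boundary ∂_2: C_2 → C_1 maps a triangle to the signed sum of its edges. For instance
  ∂bef = ef − bf + be,
  ∂adf = df − af + ad.
The 18×12 boundary matrix has rank 12 and Smith normal form diag(1,1,1,1,1,1,1,1,1,1,1,2).

From H_k ≅ ker(∂_k) / im(∂_{k+1}) we obtain:

  H_0: rank C_0 − rank ∂_1 = 7 − 6 = 1, and the invariant factors of ∂_1 are all 1, so H_0 ≅ Z.
  H_1: rank ker ∂_1 − rank ∂_2 = (18 − 6) − 12 = 0, and ∂_2 has invariant factor 2 > 1, so H_1 ≅ Z_2.
  H_2: rank ker ∂_2 − rank ∂_3 = (12 − 12) − 0 = 0, and there is no ∂_3, so H_2 ≅ 0.

As a check, the Euler characteristic is 7 − 18 + 12 = 1, which agrees with 1 − 0 + 0 = 1.

Hence the Betti numbers are b_0 = 1, b_1 = 0, b_2 = 0.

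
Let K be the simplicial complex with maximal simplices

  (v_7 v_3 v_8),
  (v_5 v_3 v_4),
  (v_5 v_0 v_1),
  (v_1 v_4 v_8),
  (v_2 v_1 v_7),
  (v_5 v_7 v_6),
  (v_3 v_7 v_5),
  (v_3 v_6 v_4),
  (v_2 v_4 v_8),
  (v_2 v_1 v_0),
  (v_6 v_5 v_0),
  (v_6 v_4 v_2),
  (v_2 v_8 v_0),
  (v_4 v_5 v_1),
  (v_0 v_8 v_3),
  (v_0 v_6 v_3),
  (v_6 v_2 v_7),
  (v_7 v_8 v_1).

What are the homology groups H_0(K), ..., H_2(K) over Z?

Fix the vertex order v_0 < v_1 < v_2 < v_3 < v_4 < v_5 < v_6 < v_7 < v_8 and write every simplex with vertices in increasing order. Then dim K = 2 and the simplices of K are:

  0-simplices (9): [v_0], [v_1], [v_2], [v_3], [v_4], [v_5], [v_6], [v_7], [v_8]
  1-simplices (27): (27 of them)
  2-simplices (18): (18 of them)

Hence C_0 ≅ Z^9, C_1 ≅ Z^27, C_2 ≅ Z^18.

Boundary ∂_1: C_1 → C_0 sends each edge [p,q] (with p < q) to q − p. For instance
  ∂[v_4,v_8] = [v_8] − [v_4].
As a 9×27 matrix over Z this has rank 8, with invariant factors (1,1,1,1,1,1,1,1).

Boundary ∂_2: C_2 → C_1 sends each 2-simplex [p,q,r] to [q,r] − [p,r] + [p,q]. For instance
  ∂[v_1,v_4,v_5] = [v_4,v_5] − [v_1,v_5] + [v_1,v_4],
  ∂[v_1,v_4,v_8] = [v_4,v_8] − [v_1,v_8] + [v_1,v_4].
The resulting 27×18 matrix has rank 18, and its Smith normal form has invariant factors (1,1,1,1,1,1,1,1,1,1,1,1,1,1,1,1,1,2).

From H_k ≅ ker(∂_k) / im(∂_{k+1}) we obtain:

  H_0: rank C_0 − rank ∂_1 = 9 − 8 = 1, and the invariant factors of ∂_1 are all 1, so H_0 = Z.
  H_1: rank ker ∂_1 − rank ∂_2 = (27 − 8) − 18 = 1, and ∂_2 has invariant factor 2 > 1, so H_1 = Z ⊕ Z/2Z.
  H_2: rank ker ∂_2 − rank ∂_3 = (18 − 18) − 0 = 0, and there is no ∂_3, so H_2 = 0.

(K is a triangulation of the Klein bottle.)

H_0 = Z,  H_1 = Z ⊕ Z/2Z,  H_2 = 0.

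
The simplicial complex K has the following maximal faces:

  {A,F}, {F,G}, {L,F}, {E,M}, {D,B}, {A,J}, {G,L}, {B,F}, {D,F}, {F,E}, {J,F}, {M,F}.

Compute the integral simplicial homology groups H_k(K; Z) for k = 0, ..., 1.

Fix the vertex order A < B < D < E < F < G < J < L < M and write every simplex with vertices in increasing order. Then dim K = 1 and the simplices of K are:

  0-simplices (9): A, B, D, E, F, G, J, L, M
  1-simplices (12): AF, AJ, BD, BF, DF, EF, EM, FG, FJ, FL, FM, GL

Hence C_0 ≅ Z^9, C_1 ≅ Z^12.

Boundary ∂_1: C_1 → C_0 sends each edge [p,q] (with p < q) to q − p.
This gives a 9×12 integer matrix of rank 8; reducing to Smith normal form yields diagonal entries (1,1,1,1,1,1,1,1).

Computing H_k = (kernel of ∂_k) / (image of ∂_{k+1}):

  H_0: rank C_0 − rank ∂_1 = 9 − 8 = 1, and the invariant factors of ∂_1 are all 1, so H_0 ≅ Z.
  H_1: rank ker ∂_1 − rank ∂_2 = (12 − 8) − 0 = 4, and there is no ∂_2, so H_1 ≅ Z^4.

As a check, the Euler characteristic is 9 − 12 = -3, which agrees with 1 − 4 = -3.
(K is a triangulation of a wedge of 4 circles.)

H_0 = Z,  H_1 = Z^4.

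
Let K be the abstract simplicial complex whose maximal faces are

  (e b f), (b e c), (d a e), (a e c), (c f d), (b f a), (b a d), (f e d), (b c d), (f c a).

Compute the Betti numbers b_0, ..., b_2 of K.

Order the vertices as a < b < c < d < e < f. Listing each simplex with vertices in this order, K has dimension 2 with simplices:

  0-simplices (6): a, b, c, d, e, f
  1-simplices (15): ab, ac, ad, ae, af, bc, bd, be, bf, cd, ce, cf, de, df, ef
  2-simplices (10): abd, abf, ace, acf, ade, bcd, bce, bef, cdf, def

Hence C_0 ≅ Z^6, C_1 ≅ Z^15, C_2 ≅ Z^10.

Boundary ∂_1: C_1 → C_0 sends each edge [p,q] (with p < q) to q − p.
The resulting 6×15 matrix has rank 5, and its Smith normal form has invariant factors (1,1,1,1,1).

∂_2: C_2 → C_1 maps a triangle to the signed sum of its edges. For instance
  ∂bcd = cd − bd + bc,
  ∂acf = cf − af + ac.
This gives a 15×10 integer matrix of rank 10; reducing to Smith normal form yields diagonal entries (1,1,1,1,1,1,1,1,1,2).

Computing H_k = (kernel of ∂_k) / (image of ∂_{k+1}):

  H_0: rank C_0 − rank ∂_1 = 6 − 5 = 1, and the invariant factors of ∂_1 are all 1, so H_0 ≅ Z.
  H_1: rank ker ∂_1 − rank ∂_2 = (15 − 5) − 10 = 0, and ∂_2 has invariant factor 2 > 1, so H_1 ≅ Z_2.
  H_2: rank ker ∂_2 − rank ∂_3 = (10 − 10) − 0 = 0, and there is no ∂_3, so H_2 ≅ 0.

Hence the Betti numbers are b_0 = 1, b_1 = 0, b_2 = 0.

b_0 = 1, b_1 = 0, b_2 = 0.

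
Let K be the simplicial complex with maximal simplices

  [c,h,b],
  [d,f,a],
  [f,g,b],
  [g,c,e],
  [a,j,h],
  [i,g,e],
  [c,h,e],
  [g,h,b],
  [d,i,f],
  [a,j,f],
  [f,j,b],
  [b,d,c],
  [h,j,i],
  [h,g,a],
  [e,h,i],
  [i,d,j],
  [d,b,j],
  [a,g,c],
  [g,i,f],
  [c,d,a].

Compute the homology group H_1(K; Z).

Take the total order a < b < c < d < e < f < g < h < i < j on the vertex set. Then K (dimension 2) consists of the simplices:

  0-simplices (10): a, b, c, d, e, f, g, h, i, j
  1-simplices (30): ac, ad, af, ag, ah, aj, bc, bd, bf, bg, bh, bj, cd, ce, cg, ch, df, di, dj, eg, eh, ei, fg, fi, fj, gh, gi, hi, hj, ij
  2-simplices (20): acd, acg, adf, afj, agh, ahj, bcd, bch, bdj, bfg, bfj, bgh, ceg, ceh, dfi, dij, egi, ehi, fgi, hij

giving chain groups C_0 ≅ Z^10, C_1 ≅ Z^30, C_2 ≅ Z^20.

The boundary map ∂_1: C_1 → C_0 maps an edge to its endpoints' difference, ∂[p,q] = q − p.
The 10×30 boundary matrix has rank 9 and Smith normal form diag(1,1,1,1,1,1,1,1,1).

∂_2: C_2 → C_1 sends each 2-simplex [p,q,r] to [q,r] − [p,r] + [p,q]. For instance
  ∂bfg = fg − bg + bf,
  ∂bfj = fj − bj + bf.
The 30×20 boundary matrix has rank 20 and Smith normal form diag(1,1,1,1,1,1,1,1,1,1,1,1,1,1,1,1,1,1,1,2).

From H_k ≅ ker(∂_k) / im(∂_{k+1}) we obtain:

  H_1: rank ker ∂_1 − rank ∂_2 = (30 − 9) − 20 = 1, and ∂_2 has invariant factor 2 > 1, so H_1 = Z ⊕ Z/2.

H_1 = Z ⊕ Z/2.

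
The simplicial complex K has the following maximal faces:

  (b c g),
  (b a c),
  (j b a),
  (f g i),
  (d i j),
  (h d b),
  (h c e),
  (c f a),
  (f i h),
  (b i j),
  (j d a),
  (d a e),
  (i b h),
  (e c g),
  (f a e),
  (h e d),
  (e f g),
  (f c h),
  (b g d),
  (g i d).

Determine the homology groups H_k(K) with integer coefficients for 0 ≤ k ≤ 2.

H_0 = Z,  H_1 = Z ⊕ Z/2,  H_2 = 0.

Take the total order a < b < c < d < e < f < g < h < i < j on the vertex set. Then K (dimension 2) consists of the simplices:

  0-simplices (10): a, b, c, d, e, f, g, h, i, j
  1-simplices (30): ab, ac, ad, ae, af, aj, bc, bd, bg, bh, bi, bj, ce, cf, cg, ch, de, dg, dh, di, dj, ef, eg, eh, fg, fh, fi, gi, hi, ij
  2-simplices (20): abc, abj, acf, ade, adj, aef, bcg, bdg, bdh, bhi, bij, ceg, ceh, cfh, deh, dgi, dij, efg, fgi, fhi

Hence C_0 ≅ Z^10, C_1 ≅ Z^30, C_2 ≅ Z^20.

∂_1: C_1 → C_0 sends each edge [p,q] (with p < q) to q − p.
The resulting 10×30 matrix has rank 9, and its Smith normal form has invariant factors (1,1,1,1,1,1,1,1,1).

The boundary map ∂_2: C_2 → C_1 acts by ∂[p,q,r] = [q,r] − [p,r] + [p,q]. For instance
  ∂fhi = hi − fi + fh,
  ∂bdg = dg − bg + bd.
The 30×20 boundary matrix has rank 20 and Smith normal form diag(1,1,1,1,1,1,1,1,1,1,1,1,1,1,1,1,1,1,1,2).

Now H_k = ker ∂_k / im ∂_{k+1}, so:

  H_0: rank C_0 − rank ∂_1 = 10 − 9 = 1, and the invariant factors of ∂_1 are all 1, so H_0 ≅ Z.
  H_1: rank ker ∂_1 − rank ∂_2 = (30 − 9) − 20 = 1, and ∂_2 has invariant factor 2 > 1, so H_1 ≅ Z ⊕ Z/2.
  H_2: rank ker ∂_2 − rank ∂_3 = (20 − 20) − 0 = 0, and there is no ∂_3, so H_2 ≅ 0.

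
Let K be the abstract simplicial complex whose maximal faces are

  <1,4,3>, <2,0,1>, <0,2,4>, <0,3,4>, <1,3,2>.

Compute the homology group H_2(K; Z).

H_2 ≅ 0.

Order the vertices as 0 < 1 < 2 < 3 < 4. Listing each simplex with vertices in this order, K has dimension 2 with simplices:

  0-simplices (5): [0], [1], [2], [3], [4]
  1-simplices (10): [0,1], [0,2], [0,3], [0,4], [1,2], [1,3], [1,4], [2,3], [2,4], [3,4]
  2-simplices (5): [0,1,2], [0,2,4], [0,3,4], [1,2,3], [1,3,4]

so the chain groups are C_0 ≅ Z^5, C_1 ≅ Z^10, C_2 ≅ Z^5.

The boundary map ∂_1: C_1 → C_0 maps an edge to its endpoints' difference, ∂[p,q] = q − p.
As a 5×10 matrix over Z this has rank 4, with invariant factors (1,1,1,1).

Boundary ∂_2: C_2 → C_1 maps a triangle to the signed sum of its edges. For instance
  ∂[1,2,3] = [2,3] − [1,3] + [1,2],
  ∂[0,1,2] = [1,2] − [0,2] + [0,1].
The resulting 10×5 matrix has rank 5, and its Smith normal form has invariant factors (1,1,1,1,1).

From H_k ≅ ker(∂_k) / im(∂_{k+1}) we obtain:

  H_2: rank ker ∂_2 − rank ∂_3 = (5 − 5) − 0 = 0, and there is no ∂_3, so H_2 ≅ 0.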